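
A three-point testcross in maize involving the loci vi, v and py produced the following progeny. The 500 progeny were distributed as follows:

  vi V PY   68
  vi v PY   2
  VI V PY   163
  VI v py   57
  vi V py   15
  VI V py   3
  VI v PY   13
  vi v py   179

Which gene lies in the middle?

The two most frequent reciprocal classes, VI V PY and vi v py, are the parental types, so the F1 was VI V PY / vi v py.
The two rarest classes, VI V py and vi v PY, are the double crossovers. Comparing them with the parentals, only the py allele has switched, so py is the middle locus and the order is v – py – vi.

py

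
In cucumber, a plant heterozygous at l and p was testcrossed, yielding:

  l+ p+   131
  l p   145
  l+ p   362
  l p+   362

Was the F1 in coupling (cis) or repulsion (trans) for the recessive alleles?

trans

The two most frequent classes are l+ p (362) and l p+ (362); these are the parental (non-recombinant) types.
So the F1 carried l+ p on one chromosome and l p+ on the other — the recessive alleles are on opposite chromosomes (trans / repulsion).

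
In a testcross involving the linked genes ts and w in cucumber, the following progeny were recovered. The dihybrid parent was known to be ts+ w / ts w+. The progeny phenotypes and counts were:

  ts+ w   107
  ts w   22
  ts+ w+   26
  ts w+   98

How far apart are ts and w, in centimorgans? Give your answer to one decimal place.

19.0 centimorgans

The recombinant classes are ts+ w+ and ts w: 26 + 22 = 48.
Recombination frequency = 48/253 = 0.1897 ≈ 19.0%, i.e. 19.0 centimorgans.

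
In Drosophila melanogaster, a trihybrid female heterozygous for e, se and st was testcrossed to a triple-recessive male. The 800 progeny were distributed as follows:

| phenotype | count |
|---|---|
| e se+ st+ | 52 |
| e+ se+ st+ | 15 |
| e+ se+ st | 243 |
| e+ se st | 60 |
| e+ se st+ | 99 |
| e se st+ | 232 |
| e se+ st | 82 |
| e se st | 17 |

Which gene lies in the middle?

st

The two most frequent reciprocal classes, e+ se+ st and e se st+, are the parental types, so the F1 was e+ se+ st / e se st+.
The two rarest classes, e+ se+ st+ and e se st, are the double crossovers. Comparing them with the parentals, only the st allele has switched, so st is the middle locus and the order is e – st – se.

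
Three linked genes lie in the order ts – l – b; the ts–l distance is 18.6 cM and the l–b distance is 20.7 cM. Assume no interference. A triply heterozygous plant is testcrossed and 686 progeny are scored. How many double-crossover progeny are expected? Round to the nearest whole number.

26

Map distances give recombination frequencies of 0.186 and 0.207 for the two intervals.
With no interference, expected double-crossover frequency = 0.186 × 0.207 = 0.03850.
Expected number = 0.03850 × 686 = 26.41 ≈ 26.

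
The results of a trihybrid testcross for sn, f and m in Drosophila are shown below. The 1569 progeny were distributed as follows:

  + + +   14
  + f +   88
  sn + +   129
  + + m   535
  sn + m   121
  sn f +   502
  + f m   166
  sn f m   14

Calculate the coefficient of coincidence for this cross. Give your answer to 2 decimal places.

0.57

The two most frequent reciprocal classes, + + m and sn f +, are the parental types, so the F1 was + + m / sn f +.
The two rarest classes, + + + and sn f m, are the double crossovers. Comparing them with the parentals, only the m allele has switched, so m is the middle locus and the order is f – m – sn.
f–m: (295 + 28)/1569 = 0.2059; m–sn: (209 + 28)/1569 = 0.1511.
Expected DCO frequency = 0.2059 × 0.1511 ≈ 0.03111; observed = 28/1569 ≈ 0.01785.
Coefficient of coincidence = 0.01785/0.03111 ≈ 0.57.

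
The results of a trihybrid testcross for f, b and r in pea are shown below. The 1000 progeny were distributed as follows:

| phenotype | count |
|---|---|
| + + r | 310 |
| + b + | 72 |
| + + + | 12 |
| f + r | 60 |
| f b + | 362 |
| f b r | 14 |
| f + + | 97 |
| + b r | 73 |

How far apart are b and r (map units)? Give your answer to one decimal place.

The two most frequent reciprocal classes, f b + and + + r, are the parental types, so the F1 was f b + / + + r.
The two rarest classes, f b r and + + +, are the double crossovers. Comparing them with the parentals, only the r allele has switched, so r is the middle locus and the order is f – r – b.
Crossovers in the r–b interval produce the single-crossover classes f + + and + b r (97 + 73 = 170) plus the double crossovers (26).
RF(r–b) = (170 + 26) / 1000 = 196/1000 = 0.1960 → 19.6 map units.

19.6 map units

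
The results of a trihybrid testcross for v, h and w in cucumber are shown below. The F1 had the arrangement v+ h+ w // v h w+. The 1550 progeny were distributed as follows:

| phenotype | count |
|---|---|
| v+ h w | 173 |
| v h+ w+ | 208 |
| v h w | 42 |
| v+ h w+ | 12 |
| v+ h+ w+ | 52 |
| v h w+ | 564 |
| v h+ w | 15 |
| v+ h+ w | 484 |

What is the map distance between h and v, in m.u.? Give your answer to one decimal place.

26.3 m.u.

The two rarest classes, v h+ w and v+ h w+, are the double crossovers. Comparing them with the parentals, only the v allele has switched, so v is the middle locus and the order is w – v – h.
Crossovers in the v–h interval produce the single-crossover classes v+ h w and v h+ w+ (173 + 208 = 381) plus the double crossovers (27).
RF(v–h) = (381 + 27) / 1550 = 408/1550 = 0.2632 → 26.3 m.u.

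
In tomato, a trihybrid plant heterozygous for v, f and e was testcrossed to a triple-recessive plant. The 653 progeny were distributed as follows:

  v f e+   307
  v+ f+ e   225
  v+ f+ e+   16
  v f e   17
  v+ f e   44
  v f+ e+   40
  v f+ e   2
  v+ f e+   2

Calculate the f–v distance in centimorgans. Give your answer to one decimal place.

The two most frequent reciprocal classes, v+ f+ e and v f e+, are the parental types, so the F1 was v+ f+ e / v f e+.
The two rarest classes, v f+ e and v+ f e+, are the double crossovers. Comparing them with the parentals, only the v allele has switched, so v is the middle locus and the order is f – v – e.
Crossovers in the f–v interval produce the single-crossover classes v+ f e and v f+ e+ (44 + 40 = 84) plus the double crossovers (4).
RF(f–v) = (84 + 4) / 653 = 88/653 = 0.1348 → 13.5 centimorgans.

13.5 centimorgans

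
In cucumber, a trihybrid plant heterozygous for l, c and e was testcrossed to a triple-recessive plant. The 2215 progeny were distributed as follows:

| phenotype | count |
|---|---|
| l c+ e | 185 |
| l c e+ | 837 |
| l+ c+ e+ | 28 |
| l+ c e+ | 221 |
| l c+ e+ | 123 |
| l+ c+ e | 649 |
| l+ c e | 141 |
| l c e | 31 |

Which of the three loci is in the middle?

e

The two most frequent reciprocal classes, l c e+ and l+ c+ e, are the parental types, so the F1 was l c e+ / l+ c+ e.
The two rarest classes, l c e and l+ c+ e+, are the double crossovers. Comparing them with the parentals, only the e allele has switched, so e is the middle locus and the order is c – e – l.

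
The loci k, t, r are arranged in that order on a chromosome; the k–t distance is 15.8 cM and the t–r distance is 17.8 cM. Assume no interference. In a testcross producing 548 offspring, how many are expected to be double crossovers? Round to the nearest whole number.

Map distances give recombination frequencies of 0.158 and 0.178 for the two intervals.
With no interference, expected double-crossover frequency = 0.158 × 0.178 = 0.02812.
Expected number = 0.02812 × 548 = 15.41 ≈ 15.

15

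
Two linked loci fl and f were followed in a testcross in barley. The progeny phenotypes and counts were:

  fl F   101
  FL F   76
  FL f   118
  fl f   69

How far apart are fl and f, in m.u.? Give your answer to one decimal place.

The two most frequent classes, FL f (118) and fl F (101), are the parental types, so the F1 was FL f / fl F.
The recombinant classes are FL F and fl f: 76 + 69 = 145.
Recombination frequency = 145/364 = 0.3984 ≈ 39.8%, i.e. 39.8 m.u.

39.8 m.u.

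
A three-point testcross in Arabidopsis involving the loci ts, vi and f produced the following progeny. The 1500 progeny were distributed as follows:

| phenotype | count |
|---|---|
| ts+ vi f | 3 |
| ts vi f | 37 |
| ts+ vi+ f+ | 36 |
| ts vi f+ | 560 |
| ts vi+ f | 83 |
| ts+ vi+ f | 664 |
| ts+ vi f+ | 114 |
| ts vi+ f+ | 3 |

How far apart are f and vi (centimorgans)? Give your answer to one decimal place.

The two most frequent reciprocal classes, ts vi f+ and ts+ vi+ f, are the parental types, so the F1 was ts vi f+ / ts+ vi+ f.
The two rarest classes, ts vi+ f+ and ts+ vi f, are the double crossovers. Comparing them with the parentals, only the vi allele has switched, so vi is the middle locus and the order is ts – vi – f.
Crossovers in the vi–f interval produce the single-crossover classes ts vi f and ts+ vi+ f+ (37 + 36 = 73) plus the double crossovers (6).
RF(vi–f) = (73 + 6) / 1500 = 79/1500 = 0.0527 → 5.3 centimorgans.

5.3 centimorgans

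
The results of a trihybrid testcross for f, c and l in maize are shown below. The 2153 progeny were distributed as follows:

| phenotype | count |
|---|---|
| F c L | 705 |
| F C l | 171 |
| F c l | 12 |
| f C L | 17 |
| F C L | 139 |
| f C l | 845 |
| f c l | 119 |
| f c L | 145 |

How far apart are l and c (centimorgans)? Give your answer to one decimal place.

The two most frequent reciprocal classes, f C l and F c L, are the parental types, so the F1 was f C l / F c L.
The two rarest classes, f C L and F c l, are the double crossovers. Comparing them with the parentals, only the l allele has switched, so l is the middle locus and the order is c – l – f.
Crossovers in the c–l interval produce the single-crossover classes f c l and F C L (119 + 139 = 258) plus the double crossovers (29).
RF(c–l) = (258 + 29) / 2153 = 287/2153 = 0.1333 → 13.3 centimorgans.

13.3 centimorgans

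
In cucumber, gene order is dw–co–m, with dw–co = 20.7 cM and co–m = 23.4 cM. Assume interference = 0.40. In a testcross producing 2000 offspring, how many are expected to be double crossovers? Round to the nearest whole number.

Map distances give recombination frequencies of 0.207 and 0.234 for the two intervals.
With interference 0.40 (so coincidence = 0.60), expected double-crossover frequency = 0.207 × 0.234 × 0.60 = 0.02906.
Expected number = 0.02906 × 2000 = 58.13 ≈ 58.

58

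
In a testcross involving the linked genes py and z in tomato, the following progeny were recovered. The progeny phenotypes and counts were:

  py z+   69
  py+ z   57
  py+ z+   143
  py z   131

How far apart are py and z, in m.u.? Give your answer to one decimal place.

31.5 m.u.

The two most frequent classes, py+ z+ (143) and py z (131), are the parental types, so the F1 was py+ z+ / py z.
The recombinant classes are py+ z and py z+: 57 + 69 = 126.
Recombination frequency = 126/400 = 0.3150 ≈ 31.5%, i.e. 31.5 m.u.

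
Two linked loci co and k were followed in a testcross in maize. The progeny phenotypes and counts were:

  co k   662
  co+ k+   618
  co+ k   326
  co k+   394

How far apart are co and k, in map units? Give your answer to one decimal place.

36.0 map units

The two most frequent classes, co+ k+ (618) and co k (662), are the parental types, so the F1 was co+ k+ / co k.
The recombinant classes are co+ k and co k+: 326 + 394 = 720.
Recombination frequency = 720/2000 = 0.3600 ≈ 36.0%, i.e. 36.0 map units.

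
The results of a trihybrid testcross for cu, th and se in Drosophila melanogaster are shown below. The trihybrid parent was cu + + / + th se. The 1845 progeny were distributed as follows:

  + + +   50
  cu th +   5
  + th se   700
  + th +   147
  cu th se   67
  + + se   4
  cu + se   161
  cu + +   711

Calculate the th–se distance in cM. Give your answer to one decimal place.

17.2 cM

The two rarest classes, cu th + and + + se, are the double crossovers. Comparing them with the parentals, only the th allele has switched, so th is the middle locus and the order is se – th – cu.
Crossovers in the se–th interval produce the single-crossover classes cu + se and + th + (161 + 147 = 308) plus the double crossovers (9).
RF(se–th) = (308 + 9) / 1845 = 317/1845 = 0.1718 → 17.2 cM.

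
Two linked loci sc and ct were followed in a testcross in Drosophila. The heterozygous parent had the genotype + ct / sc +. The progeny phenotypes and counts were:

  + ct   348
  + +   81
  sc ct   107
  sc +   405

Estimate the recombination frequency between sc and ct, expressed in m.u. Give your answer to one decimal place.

The recombinant classes are + + and sc ct: 81 + 107 = 188.
Recombination frequency = 188/941 = 0.1998 ≈ 20.0%, i.e. 20.0 m.u.

20.0 m.u.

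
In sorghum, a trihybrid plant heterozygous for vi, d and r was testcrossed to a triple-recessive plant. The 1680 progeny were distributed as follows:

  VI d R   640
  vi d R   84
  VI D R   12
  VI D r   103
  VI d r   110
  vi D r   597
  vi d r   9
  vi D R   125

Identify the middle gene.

d

The two most frequent reciprocal classes, vi D r and VI d R, are the parental types, so the F1 was vi D r / VI d R.
The two rarest classes, vi d r and VI D R, are the double crossovers. Comparing them with the parentals, only the d allele has switched, so d is the middle locus and the order is r – d – vi.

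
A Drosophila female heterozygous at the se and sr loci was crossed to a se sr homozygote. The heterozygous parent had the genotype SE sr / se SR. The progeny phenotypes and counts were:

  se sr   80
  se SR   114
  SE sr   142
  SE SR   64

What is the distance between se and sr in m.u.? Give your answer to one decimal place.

The recombinant classes are SE SR and se sr: 64 + 80 = 144.
Recombination frequency = 144/400 = 0.3600 ≈ 36.0%, i.e. 36.0 m.u.

36.0 m.u.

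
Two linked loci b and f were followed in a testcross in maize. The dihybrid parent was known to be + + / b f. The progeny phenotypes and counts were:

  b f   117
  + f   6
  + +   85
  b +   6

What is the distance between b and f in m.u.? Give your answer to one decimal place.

5.6 m.u.

The recombinant classes are + f and b +: 6 + 6 = 12.
Recombination frequency = 12/214 = 0.0561 ≈ 5.6%, i.e. 5.6 m.u.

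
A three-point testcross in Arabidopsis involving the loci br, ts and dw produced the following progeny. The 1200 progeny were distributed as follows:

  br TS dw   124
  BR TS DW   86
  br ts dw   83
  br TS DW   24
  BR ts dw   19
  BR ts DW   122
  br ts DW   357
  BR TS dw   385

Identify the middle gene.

The two most frequent reciprocal classes, br ts DW and BR TS dw, are the parental types, so the F1 was br ts DW / BR TS dw.
The two rarest classes, br TS DW and BR ts dw, are the double crossovers. Comparing them with the parentals, only the ts allele has switched, so ts is the middle locus and the order is br – ts – dw.

ts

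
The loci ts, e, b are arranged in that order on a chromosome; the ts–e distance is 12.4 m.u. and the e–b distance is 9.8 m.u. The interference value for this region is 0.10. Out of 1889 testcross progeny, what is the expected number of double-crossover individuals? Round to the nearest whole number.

21

Map distances give recombination frequencies of 0.124 and 0.098 for the two intervals.
With interference 0.10 (so coincidence = 0.90), expected double-crossover frequency = 0.124 × 0.098 × 0.90 = 0.01094.
Expected number = 0.01094 × 1889 = 20.66 ≈ 21.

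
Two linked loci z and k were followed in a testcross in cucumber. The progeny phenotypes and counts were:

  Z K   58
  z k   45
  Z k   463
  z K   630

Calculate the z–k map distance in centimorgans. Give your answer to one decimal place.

The two most frequent classes, Z k (463) and z K (630), are the parental types, so the F1 was Z k / z K.
The recombinant classes are Z K and z k: 58 + 45 = 103.
Recombination frequency = 103/1196 = 0.0861 ≈ 8.6%, i.e. 8.6 centimorgans.

8.6 centimorgans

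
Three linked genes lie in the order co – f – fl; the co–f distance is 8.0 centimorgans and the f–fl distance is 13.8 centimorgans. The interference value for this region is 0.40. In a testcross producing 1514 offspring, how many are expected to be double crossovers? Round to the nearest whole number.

10

Map distances give recombination frequencies of 0.080 and 0.138 for the two intervals.
With interference 0.40 (so coincidence = 0.60), expected double-crossover frequency = 0.080 × 0.138 × 0.60 = 0.00662.
Expected number = 0.00662 × 1514 = 10.03 ≈ 10.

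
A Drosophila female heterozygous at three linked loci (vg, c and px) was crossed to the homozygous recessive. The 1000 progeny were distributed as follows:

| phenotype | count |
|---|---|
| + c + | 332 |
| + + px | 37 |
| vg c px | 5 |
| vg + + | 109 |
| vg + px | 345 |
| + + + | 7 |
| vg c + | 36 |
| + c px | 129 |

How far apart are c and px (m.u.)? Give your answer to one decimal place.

The two most frequent reciprocal classes, vg + px and + c +, are the parental types, so the F1 was vg + px / + c +.
The two rarest classes, vg c px and + + +, are the double crossovers. Comparing them with the parentals, only the c allele has switched, so c is the middle locus and the order is vg – c – px.
Crossovers in the c–px interval produce the single-crossover classes vg + + and + c px (109 + 129 = 238) plus the double crossovers (12).
RF(c–px) = (238 + 12) / 1000 = 250/1000 = 0.2500 → 25.0 m.u.

25.0 m.u.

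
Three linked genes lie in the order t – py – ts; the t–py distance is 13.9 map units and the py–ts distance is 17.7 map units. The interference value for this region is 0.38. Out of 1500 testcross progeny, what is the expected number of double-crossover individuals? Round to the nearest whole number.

23

Map distances give recombination frequencies of 0.139 and 0.177 for the two intervals.
With interference 0.38 (so coincidence = 0.62), expected double-crossover frequency = 0.139 × 0.177 × 0.62 = 0.01525.
Expected number = 0.01525 × 1500 = 22.88 ≈ 23.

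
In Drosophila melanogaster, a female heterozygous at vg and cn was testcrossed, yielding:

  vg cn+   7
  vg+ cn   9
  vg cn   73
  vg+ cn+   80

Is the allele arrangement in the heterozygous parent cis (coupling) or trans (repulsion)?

The two most frequent classes are vg+ cn+ (80) and vg cn (73); these are the parental (non-recombinant) types.
So the F1 carried vg+ cn+ on one chromosome and vg cn on the other — the recessive alleles are on the same chromosome (cis / coupling).

cis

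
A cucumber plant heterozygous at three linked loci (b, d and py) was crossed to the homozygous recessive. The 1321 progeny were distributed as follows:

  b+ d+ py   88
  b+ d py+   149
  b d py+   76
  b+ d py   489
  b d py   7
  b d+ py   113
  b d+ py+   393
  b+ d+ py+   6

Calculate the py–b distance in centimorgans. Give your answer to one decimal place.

20.8 centimorgans

The two most frequent reciprocal classes, b+ d py and b d+ py+, are the parental types, so the F1 was b+ d py / b d+ py+.
The two rarest classes, b d py and b+ d+ py+, are the double crossovers. Comparing them with the parentals, only the b allele has switched, so b is the middle locus and the order is d – b – py.
Crossovers in the b–py interval produce the single-crossover classes b+ d py+ and b d+ py (149 + 113 = 262) plus the double crossovers (13).
RF(b–py) = (262 + 13) / 1321 = 275/1321 = 0.2082 → 20.8 centimorgans.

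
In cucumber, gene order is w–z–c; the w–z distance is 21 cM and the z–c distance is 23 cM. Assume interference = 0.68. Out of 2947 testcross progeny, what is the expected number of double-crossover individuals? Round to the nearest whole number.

46

Map distances give recombination frequencies of 0.210 and 0.230 for the two intervals.
With interference 0.68 (so coincidence = 0.32), expected double-crossover frequency = 0.210 × 0.230 × 0.32 = 0.01546.
Expected number = 0.01546 × 2947 = 45.55 ≈ 46.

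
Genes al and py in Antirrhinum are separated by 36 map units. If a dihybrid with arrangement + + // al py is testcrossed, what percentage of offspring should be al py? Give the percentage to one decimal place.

32.0%

A map distance of 36 map units corresponds to a recombination frequency of 0.360.
The F1 is + + / al py, so al py is a parental gamete class with expected frequency (1 − r)/2 = 0.640/2 = 0.3200.
That is 0.3200 = 32.0% of the progeny.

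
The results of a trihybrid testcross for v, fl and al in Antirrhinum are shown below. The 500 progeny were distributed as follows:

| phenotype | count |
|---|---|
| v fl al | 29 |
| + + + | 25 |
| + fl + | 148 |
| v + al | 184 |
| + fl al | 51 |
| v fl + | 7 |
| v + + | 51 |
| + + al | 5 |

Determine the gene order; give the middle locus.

The two most frequent reciprocal classes, + fl + and v + al, are the parental types, so the F1 was + fl + / v + al.
The two rarest classes, v fl + and + + al, are the double crossovers. Comparing them with the parentals, only the v allele has switched, so v is the middle locus and the order is al – v – fl.

v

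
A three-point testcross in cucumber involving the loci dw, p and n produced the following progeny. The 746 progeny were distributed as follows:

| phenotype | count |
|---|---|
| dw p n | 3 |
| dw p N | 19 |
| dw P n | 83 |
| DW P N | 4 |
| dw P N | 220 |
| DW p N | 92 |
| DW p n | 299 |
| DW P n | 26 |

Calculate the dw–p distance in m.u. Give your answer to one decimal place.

The two most frequent reciprocal classes, DW p n and dw P N, are the parental types, so the F1 was DW p n / dw P N.
The two rarest classes, dw p n and DW P N, are the double crossovers. Comparing them with the parentals, only the dw allele has switched, so dw is the middle locus and the order is n – dw – p.
Crossovers in the dw–p interval produce the single-crossover classes DW P n and dw p N (26 + 19 = 45) plus the double crossovers (7).
RF(dw–p) = (45 + 7) / 746 = 52/746 = 0.0697 → 7.0 m.u.

7.0 m.u.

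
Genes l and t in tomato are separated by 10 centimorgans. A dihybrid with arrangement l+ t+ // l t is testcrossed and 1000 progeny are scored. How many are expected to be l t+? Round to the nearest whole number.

A map distance of 10 centimorgans corresponds to a recombination frequency of 0.100.
The F1 is l+ t+ / l t, so l t+ is a recombinant gamete class with expected frequency r/2 = 0.100/2 = 0.0500.
Expected number = 0.0500 × 1000 = 50.00 ≈ 50.

50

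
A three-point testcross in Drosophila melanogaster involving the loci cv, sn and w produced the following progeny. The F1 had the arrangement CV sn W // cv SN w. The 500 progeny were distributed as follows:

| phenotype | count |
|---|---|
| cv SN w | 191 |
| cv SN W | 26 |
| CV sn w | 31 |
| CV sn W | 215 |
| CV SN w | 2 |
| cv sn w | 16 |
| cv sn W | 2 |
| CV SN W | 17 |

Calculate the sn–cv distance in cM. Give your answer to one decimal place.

7.4 cM

The two rarest classes, cv sn W and CV SN w, are the double crossovers. Comparing them with the parentals, only the cv allele has switched, so cv is the middle locus and the order is sn – cv – w.
Crossovers in the sn–cv interval produce the single-crossover classes CV SN W and cv sn w (17 + 16 = 33) plus the double crossovers (4).
RF(sn–cv) = (33 + 4) / 500 = 37/500 = 0.0740 → 7.4 cM.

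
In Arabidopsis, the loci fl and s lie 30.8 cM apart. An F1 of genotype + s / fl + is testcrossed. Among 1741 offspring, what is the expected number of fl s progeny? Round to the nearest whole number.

A map distance of 30.8 cM corresponds to a recombination frequency of 0.308.
The F1 is + s / fl +, so fl s is a recombinant gamete class with expected frequency r/2 = 0.308/2 = 0.1540.
Expected number = 0.1540 × 1741 = 268.11 ≈ 268.

268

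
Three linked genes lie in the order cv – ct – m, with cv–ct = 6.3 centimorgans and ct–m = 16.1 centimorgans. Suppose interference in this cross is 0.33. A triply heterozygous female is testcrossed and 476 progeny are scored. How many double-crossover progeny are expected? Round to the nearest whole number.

3

Map distances give recombination frequencies of 0.063 and 0.161 for the two intervals.
With interference 0.33 (so coincidence = 0.67), expected double-crossover frequency = 0.063 × 0.161 × 0.67 = 0.00680.
Expected number = 0.00680 × 476 = 3.23 ≈ 3.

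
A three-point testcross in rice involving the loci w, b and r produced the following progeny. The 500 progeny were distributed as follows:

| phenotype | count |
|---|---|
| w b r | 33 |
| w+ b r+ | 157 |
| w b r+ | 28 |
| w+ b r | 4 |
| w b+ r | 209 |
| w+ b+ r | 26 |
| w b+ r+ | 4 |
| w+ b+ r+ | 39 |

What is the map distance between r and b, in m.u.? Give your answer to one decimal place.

16.0 m.u.

The two most frequent reciprocal classes, w+ b r+ and w b+ r, are the parental types, so the F1 was w+ b r+ / w b+ r.
The two rarest classes, w+ b r and w b+ r+, are the double crossovers. Comparing them with the parentals, only the r allele has switched, so r is the middle locus and the order is w – r – b.
Crossovers in the r–b interval produce the single-crossover classes w+ b+ r+ and w b r (39 + 33 = 72) plus the double crossovers (8).
RF(r–b) = (72 + 8) / 500 = 80/500 = 0.1600 → 16.0 m.u.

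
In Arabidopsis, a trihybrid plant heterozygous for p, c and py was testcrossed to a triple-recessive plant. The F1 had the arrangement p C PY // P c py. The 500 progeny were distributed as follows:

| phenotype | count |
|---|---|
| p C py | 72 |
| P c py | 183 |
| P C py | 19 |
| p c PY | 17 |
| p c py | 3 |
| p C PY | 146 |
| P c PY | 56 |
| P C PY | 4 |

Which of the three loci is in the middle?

The two rarest classes, P C PY and p c py, are the double crossovers. Comparing them with the parentals, only the p allele has switched, so p is the middle locus and the order is c – p – py.

p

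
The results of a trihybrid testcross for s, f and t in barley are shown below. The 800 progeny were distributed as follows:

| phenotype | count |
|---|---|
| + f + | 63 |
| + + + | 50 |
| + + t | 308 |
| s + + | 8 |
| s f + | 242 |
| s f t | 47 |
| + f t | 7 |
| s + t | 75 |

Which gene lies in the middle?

f

The two most frequent reciprocal classes, s f + and + + t, are the parental types, so the F1 was s f + / + + t.
The two rarest classes, s + + and + f t, are the double crossovers. Comparing them with the parentals, only the f allele has switched, so f is the middle locus and the order is t – f – s.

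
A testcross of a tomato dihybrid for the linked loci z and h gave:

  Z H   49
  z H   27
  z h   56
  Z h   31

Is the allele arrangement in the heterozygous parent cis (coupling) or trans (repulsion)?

cis

The two most frequent classes are Z H (49) and z h (56); these are the parental (non-recombinant) types.
So the F1 carried Z H on one chromosome and z h on the other — the recessive alleles are on the same chromosome (cis / coupling).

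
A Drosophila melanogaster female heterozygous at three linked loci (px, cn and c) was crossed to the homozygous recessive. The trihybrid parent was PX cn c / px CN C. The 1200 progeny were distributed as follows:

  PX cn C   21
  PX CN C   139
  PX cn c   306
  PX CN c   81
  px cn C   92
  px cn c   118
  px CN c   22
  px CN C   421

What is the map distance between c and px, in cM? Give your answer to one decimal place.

The two rarest classes, PX cn C and px CN c, are the double crossovers. Comparing them with the parentals, only the c allele has switched, so c is the middle locus and the order is cn – c – px.
Crossovers in the c–px interval produce the single-crossover classes px cn c and PX CN C (118 + 139 = 257) plus the double crossovers (43).
RF(c–px) = (257 + 43) / 1200 = 300/1200 = 0.2500 → 25.0 cM.

25.0 cM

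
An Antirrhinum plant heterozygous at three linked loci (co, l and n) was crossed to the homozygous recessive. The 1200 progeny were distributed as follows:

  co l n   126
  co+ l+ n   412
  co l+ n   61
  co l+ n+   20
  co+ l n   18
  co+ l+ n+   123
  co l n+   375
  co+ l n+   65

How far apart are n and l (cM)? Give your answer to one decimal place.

23.9 cM

The two most frequent reciprocal classes, co+ l+ n and co l n+, are the parental types, so the F1 was co+ l+ n / co l n+.
The two rarest classes, co+ l n and co l+ n+, are the double crossovers. Comparing them with the parentals, only the l allele has switched, so l is the middle locus and the order is co – l – n.
Crossovers in the l–n interval produce the single-crossover classes co+ l+ n+ and co l n (123 + 126 = 249) plus the double crossovers (38).
RF(l–n) = (249 + 38) / 1200 = 287/1200 = 0.2392 → 23.9 cM.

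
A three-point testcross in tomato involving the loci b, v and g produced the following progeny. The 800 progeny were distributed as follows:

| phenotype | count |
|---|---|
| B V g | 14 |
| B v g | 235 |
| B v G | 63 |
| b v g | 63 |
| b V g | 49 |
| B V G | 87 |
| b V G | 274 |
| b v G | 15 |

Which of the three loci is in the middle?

v

The two most frequent reciprocal classes, b V G and B v g, are the parental types, so the F1 was b V G / B v g.
The two rarest classes, b v G and B V g, are the double crossovers. Comparing them with the parentals, only the v allele has switched, so v is the middle locus and the order is g – v – b.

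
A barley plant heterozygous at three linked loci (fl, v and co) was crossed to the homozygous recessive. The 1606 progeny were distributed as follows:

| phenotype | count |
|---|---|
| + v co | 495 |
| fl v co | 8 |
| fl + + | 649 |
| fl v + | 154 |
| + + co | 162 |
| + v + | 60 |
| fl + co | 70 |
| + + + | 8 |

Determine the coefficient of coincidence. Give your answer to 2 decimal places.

The two most frequent reciprocal classes, fl + + and + v co, are the parental types, so the F1 was fl + + / + v co.
The two rarest classes, + + + and fl v co, are the double crossovers. Comparing them with the parentals, only the fl allele has switched, so fl is the middle locus and the order is v – fl – co.
v–fl: (316 + 16)/1606 = 0.2067; fl–co: (130 + 16)/1606 = 0.0909.
Expected DCO frequency = 0.2067 × 0.0909 ≈ 0.01879; observed = 16/1606 ≈ 0.00996.
Coefficient of coincidence = 0.00996/0.01879 ≈ 0.53.

0.53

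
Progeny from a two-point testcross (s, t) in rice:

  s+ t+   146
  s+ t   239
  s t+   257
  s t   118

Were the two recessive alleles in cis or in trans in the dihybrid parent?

The two most frequent classes are s+ t (239) and s t+ (257); these are the parental (non-recombinant) types.
So the F1 carried s+ t on one chromosome and s t+ on the other — the recessive alleles are on opposite chromosomes (trans / repulsion).

trans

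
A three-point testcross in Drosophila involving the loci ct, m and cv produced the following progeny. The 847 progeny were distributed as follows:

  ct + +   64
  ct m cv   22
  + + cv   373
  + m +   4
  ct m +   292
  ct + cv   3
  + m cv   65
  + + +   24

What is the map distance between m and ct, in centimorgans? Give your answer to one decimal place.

16.1 centimorgans

The two most frequent reciprocal classes, + + cv and ct m +, are the parental types, so the F1 was + + cv / ct m +.
The two rarest classes, ct + cv and + m +, are the double crossovers. Comparing them with the parentals, only the ct allele has switched, so ct is the middle locus and the order is cv – ct – m.
Crossovers in the ct–m interval produce the single-crossover classes + m cv and ct + + (65 + 64 = 129) plus the double crossovers (7).
RF(ct–m) = (129 + 7) / 847 = 136/847 = 0.1606 → 16.1 centimorgans.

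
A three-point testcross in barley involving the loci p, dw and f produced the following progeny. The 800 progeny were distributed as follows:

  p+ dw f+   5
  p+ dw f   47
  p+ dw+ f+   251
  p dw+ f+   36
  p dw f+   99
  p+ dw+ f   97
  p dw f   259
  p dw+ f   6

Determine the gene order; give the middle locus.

The two most frequent reciprocal classes, p+ dw+ f+ and p dw f, are the parental types, so the F1 was p+ dw+ f+ / p dw f.
The two rarest classes, p+ dw f+ and p dw+ f, are the double crossovers. Comparing them with the parentals, only the dw allele has switched, so dw is the middle locus and the order is p – dw – f.

dw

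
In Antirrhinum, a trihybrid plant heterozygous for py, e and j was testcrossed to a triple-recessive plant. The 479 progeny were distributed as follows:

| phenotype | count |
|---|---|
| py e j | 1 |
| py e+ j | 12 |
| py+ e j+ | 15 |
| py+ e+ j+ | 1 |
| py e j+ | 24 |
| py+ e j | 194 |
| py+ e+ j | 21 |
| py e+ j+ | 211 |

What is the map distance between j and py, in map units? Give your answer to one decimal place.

6.1 map units

The two most frequent reciprocal classes, py e+ j+ and py+ e j, are the parental types, so the F1 was py e+ j+ / py+ e j.
The two rarest classes, py+ e+ j+ and py e j, are the double crossovers. Comparing them with the parentals, only the py allele has switched, so py is the middle locus and the order is j – py – e.
Crossovers in the j–py interval produce the single-crossover classes py e+ j and py+ e j+ (12 + 15 = 27) plus the double crossovers (2).
RF(j–py) = (27 + 2) / 479 = 29/479 = 0.0605 → 6.1 map units.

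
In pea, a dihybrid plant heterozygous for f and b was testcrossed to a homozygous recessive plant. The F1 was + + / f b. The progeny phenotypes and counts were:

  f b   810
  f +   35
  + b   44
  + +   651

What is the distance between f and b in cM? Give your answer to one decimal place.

5.1 cM

The recombinant classes are + b and f +: 44 + 35 = 79.
Recombination frequency = 79/1540 = 0.0513 ≈ 5.1%, i.e. 5.1 cM.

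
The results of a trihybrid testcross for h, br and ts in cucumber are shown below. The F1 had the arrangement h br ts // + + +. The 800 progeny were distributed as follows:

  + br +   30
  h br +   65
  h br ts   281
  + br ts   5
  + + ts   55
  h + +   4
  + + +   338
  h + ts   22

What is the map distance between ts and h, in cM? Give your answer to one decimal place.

16.1 cM

The two rarest classes, + br ts and h + +, are the double crossovers. Comparing them with the parentals, only the h allele has switched, so h is the middle locus and the order is ts – h – br.
Crossovers in the ts–h interval produce the single-crossover classes h br + and + + ts (65 + 55 = 120) plus the double crossovers (9).
RF(ts–h) = (120 + 9) / 800 = 129/800 = 0.1613 → 16.1 cM.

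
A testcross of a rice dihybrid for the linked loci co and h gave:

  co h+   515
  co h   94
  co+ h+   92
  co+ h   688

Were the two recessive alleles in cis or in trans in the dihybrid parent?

trans

The two most frequent classes are co+ h (688) and co h+ (515); these are the parental (non-recombinant) types.
So the F1 carried co+ h on one chromosome and co h+ on the other — the recessive alleles are on opposite chromosomes (trans / repulsion).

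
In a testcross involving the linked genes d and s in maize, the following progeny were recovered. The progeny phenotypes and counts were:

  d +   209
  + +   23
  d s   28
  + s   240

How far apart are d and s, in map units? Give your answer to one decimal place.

The two most frequent classes, + s (240) and d + (209), are the parental types, so the F1 was + s / d +.
The recombinant classes are + + and d s: 23 + 28 = 51.
Recombination frequency = 51/500 = 0.1020 ≈ 10.2%, i.e. 10.2 map units.

10.2 map units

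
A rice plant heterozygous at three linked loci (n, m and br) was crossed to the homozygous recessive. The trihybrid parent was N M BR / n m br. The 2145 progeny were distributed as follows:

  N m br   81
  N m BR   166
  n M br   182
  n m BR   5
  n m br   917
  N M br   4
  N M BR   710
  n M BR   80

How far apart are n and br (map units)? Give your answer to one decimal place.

7.9 map units

The two rarest classes, N M br and n m BR, are the double crossovers. Comparing them with the parentals, only the br allele has switched, so br is the middle locus and the order is m – br – n.
Crossovers in the br–n interval produce the single-crossover classes n M BR and N m br (80 + 81 = 161) plus the double crossovers (9).
RF(br–n) = (161 + 9) / 2145 = 170/2145 = 0.0793 → 7.9 map units.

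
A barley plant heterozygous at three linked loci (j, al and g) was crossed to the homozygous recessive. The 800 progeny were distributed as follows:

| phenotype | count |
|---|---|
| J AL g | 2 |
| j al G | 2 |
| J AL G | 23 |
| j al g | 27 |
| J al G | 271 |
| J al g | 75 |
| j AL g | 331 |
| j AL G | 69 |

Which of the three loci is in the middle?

The two most frequent reciprocal classes, J al G and j AL g, are the parental types, so the F1 was J al G / j AL g.
The two rarest classes, j al G and J AL g, are the double crossovers. Comparing them with the parentals, only the j allele has switched, so j is the middle locus and the order is al – j – g.

j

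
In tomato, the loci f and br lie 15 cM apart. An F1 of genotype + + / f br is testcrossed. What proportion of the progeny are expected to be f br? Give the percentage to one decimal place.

A map distance of 15 cM corresponds to a recombination frequency of 0.150.
The F1 is + + / f br, so f br is a parental gamete class with expected frequency (1 − r)/2 = 0.850/2 = 0.4250.
That is 0.4250 = 42.5% of the progeny.

42.5%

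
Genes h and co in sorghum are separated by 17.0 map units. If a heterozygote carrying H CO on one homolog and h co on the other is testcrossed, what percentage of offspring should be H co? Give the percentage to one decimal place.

8.5%

A map distance of 17.0 map units corresponds to a recombination frequency of 0.170.
The F1 is H CO / h co, so H co is a recombinant gamete class with expected frequency r/2 = 0.170/2 = 0.0850.
That is 0.0850 = 8.5% of the progeny.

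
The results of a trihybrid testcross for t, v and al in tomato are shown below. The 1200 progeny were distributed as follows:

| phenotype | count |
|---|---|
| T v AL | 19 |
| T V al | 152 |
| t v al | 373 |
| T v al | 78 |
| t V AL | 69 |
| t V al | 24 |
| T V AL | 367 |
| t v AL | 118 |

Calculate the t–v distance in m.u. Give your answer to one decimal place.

The two most frequent reciprocal classes, t v al and T V AL, are the parental types, so the F1 was t v al / T V AL.
The two rarest classes, t V al and T v AL, are the double crossovers. Comparing them with the parentals, only the v allele has switched, so v is the middle locus and the order is t – v – al.
Crossovers in the t–v interval produce the single-crossover classes T v al and t V AL (78 + 69 = 147) plus the double crossovers (43).
RF(t–v) = (147 + 43) / 1200 = 190/1200 = 0.1583 → 15.8 m.u.

15.8 m.u.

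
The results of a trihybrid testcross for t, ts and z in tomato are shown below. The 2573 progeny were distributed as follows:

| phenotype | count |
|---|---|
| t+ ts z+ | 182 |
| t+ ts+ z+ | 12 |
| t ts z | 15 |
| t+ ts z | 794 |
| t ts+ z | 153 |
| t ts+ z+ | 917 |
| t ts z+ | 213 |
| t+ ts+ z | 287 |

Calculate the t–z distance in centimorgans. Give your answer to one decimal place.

The two most frequent reciprocal classes, t ts+ z+ and t+ ts z, are the parental types, so the F1 was t ts+ z+ / t+ ts z.
The two rarest classes, t+ ts+ z+ and t ts z, are the double crossovers. Comparing them with the parentals, only the t allele has switched, so t is the middle locus and the order is z – t – ts.
Crossovers in the z–t interval produce the single-crossover classes t ts+ z and t+ ts z+ (153 + 182 = 335) plus the double crossovers (27).
RF(z–t) = (335 + 27) / 2573 = 362/2573 = 0.1407 → 14.1 centimorgans.

14.1 centimorgans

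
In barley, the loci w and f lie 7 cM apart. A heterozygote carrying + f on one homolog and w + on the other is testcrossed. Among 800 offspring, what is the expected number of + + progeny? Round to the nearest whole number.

A map distance of 7 cM corresponds to a recombination frequency of 0.070.
The F1 is + f / w +, so + + is a recombinant gamete class with expected frequency r/2 = 0.070/2 = 0.0350.
Expected number = 0.0350 × 800 = 28.00 ≈ 28.

28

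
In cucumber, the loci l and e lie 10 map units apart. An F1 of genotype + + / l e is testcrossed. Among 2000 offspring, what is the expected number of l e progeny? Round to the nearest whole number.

900

A map distance of 10 map units corresponds to a recombination frequency of 0.100.
The F1 is + + / l e, so l e is a parental gamete class with expected frequency (1 − r)/2 = 0.900/2 = 0.4500.
Expected number = 0.4500 × 2000 = 900.00 ≈ 900.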